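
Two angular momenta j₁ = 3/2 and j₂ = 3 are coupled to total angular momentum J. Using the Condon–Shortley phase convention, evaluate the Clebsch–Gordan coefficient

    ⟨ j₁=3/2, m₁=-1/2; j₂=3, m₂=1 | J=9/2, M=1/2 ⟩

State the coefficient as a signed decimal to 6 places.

+√(5/14) = +0.597614

triangle: 0!*3!*6!/10! = 4320/3628800
(j±m)!: 1!*2!*4!*2!*5!*4! = 276480
prefactor² = (2J+1)*Δ*N² = 23040/7
  k=0: +1/(0!*0!*2!*4!*1!*2!) = 1/96
Σ = 1/96  ⇒  CG² = 23040/7*1/96² = 5/14
CG = +√(5/14) = +0.597614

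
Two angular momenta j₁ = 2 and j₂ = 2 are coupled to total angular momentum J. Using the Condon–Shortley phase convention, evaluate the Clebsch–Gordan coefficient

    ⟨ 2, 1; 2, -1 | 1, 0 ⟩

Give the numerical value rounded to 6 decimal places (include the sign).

-0.316228  (= −√(1/10))

j₁+j₂−J=3  J+j₁−j₂=1  J−j₁+j₂=1  j₁+j₂+J+1=6
(j₁±m₁, j₂±m₂, J±M) = (3,1,1,3,1,1)
P² = 9/10
sum k=0..1:
  [0] +1/6 = 1/6
  [1] −1/2 = -1/2
S = -1/3
C² = P²·S² = 1/10 ; C = -0.316228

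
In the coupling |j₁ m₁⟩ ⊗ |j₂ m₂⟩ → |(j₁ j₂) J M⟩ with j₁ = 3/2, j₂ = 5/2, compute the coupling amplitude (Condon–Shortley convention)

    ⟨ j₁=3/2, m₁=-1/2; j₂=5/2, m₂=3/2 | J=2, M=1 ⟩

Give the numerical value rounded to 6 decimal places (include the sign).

j₁+j₂−J=2  J+j₁−j₂=1  J−j₁+j₂=3  j₁+j₂+J+1=7
(j₁±m₁, j₂±m₂, J±M) = (1,2,4,1,3,1)
P² = 24/7
sum k=1..2:
  [1] −1/6 = -1/6
  [2] +1/4 = 1/4
S = 1/12
C² = P²·S² = 1/42 ; C = +0.154303

+√(1/42) ≈ +0.154303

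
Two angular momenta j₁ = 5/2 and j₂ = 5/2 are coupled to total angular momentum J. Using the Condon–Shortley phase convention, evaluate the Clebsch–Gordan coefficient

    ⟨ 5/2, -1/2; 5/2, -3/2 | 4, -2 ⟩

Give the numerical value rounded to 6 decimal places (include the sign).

+0.422577  (= +√(5/28))

triangle: 1!*4!*4!/10! = 576/3628800
(j±m)!: 2!*3!*1!*4!*2!*6! = 414720
prefactor² = (2J+1)*Δ*N² = 20736/35
  k=0: +1/(0!*1!*3!*1!*1!*3!) = 1/36
  k=1: −1/(1!*0!*2!*0!*2!*4!) = -1/96
Σ = 5/288  ⇒  CG² = 20736/35*5/288² = 5/28
CG = +√(5/28) = +0.422577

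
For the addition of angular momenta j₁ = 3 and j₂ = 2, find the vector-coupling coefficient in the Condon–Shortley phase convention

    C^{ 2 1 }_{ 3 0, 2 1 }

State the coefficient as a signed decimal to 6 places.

+0.534522  (= +√(2/7))

√[5·3!3!1!/8! · 3!3!3!1!3!1!] = √(81/14)
  +(−1)^2/∏(2,1,1,1,2,0)! = 1/4  (running 1/4)
  +(−1)^3/∏(3,0,0,0,3,1)! = -1/36  (running 2/9)
⟨..|..⟩ = √(81/14)·(2/9) = +0.534522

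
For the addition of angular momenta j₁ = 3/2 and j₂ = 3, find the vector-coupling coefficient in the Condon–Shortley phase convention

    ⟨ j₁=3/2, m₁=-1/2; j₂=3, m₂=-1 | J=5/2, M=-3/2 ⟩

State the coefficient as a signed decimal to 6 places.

-0.591608  (= −√(7/20))

j₁+j₂−J=2  J+j₁−j₂=1  J−j₁+j₂=4  j₁+j₂+J+1=8
(j₁±m₁, j₂±m₂, J±M) = (1,2,2,4,1,4)
P² = 576/35
sum k=1..2:
  [1] −1/6 = -1/6
  [2] +1/48 = 1/48
S = -7/48
C² = P²·S² = 7/20 ; C = -0.591608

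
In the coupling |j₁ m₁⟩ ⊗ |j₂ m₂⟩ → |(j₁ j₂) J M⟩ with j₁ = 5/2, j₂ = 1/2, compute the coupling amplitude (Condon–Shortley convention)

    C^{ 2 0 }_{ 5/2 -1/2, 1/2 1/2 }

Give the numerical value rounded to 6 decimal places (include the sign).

triangle: 1!×4!×0!/6! = 24/720
(j±m)!: 2!×3!×1!×0!×2!×2! = 48
prefactor² = (2J+1)×Δ×N² = 8
  k=1: −1/(1!×0!×2!×0!×2!×0!) = -1/4
Σ = -1/4  ⇒  CG² = 8×(-1/4)² = 1/2
CG = −√(1/2) = -0.707107

-0.707107  (= −√(1/2))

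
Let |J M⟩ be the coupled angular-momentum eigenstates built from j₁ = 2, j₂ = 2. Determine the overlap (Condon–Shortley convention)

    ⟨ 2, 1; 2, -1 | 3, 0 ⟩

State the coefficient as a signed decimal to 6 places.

+√(2/5) = +0.632456

j₁+j₂−J=1  J+j₁−j₂=3  J−j₁+j₂=3  j₁+j₂+J+1=8
(j₁±m₁, j₂±m₂, J±M) = (3,1,1,3,3,3)
P² = 81/10
sum k=0..1:
  [0] +1/4 = 1/4
  [1] −1/36 = -1/36
S = 2/9
C² = P²·S² = 2/5 ; C = +0.632456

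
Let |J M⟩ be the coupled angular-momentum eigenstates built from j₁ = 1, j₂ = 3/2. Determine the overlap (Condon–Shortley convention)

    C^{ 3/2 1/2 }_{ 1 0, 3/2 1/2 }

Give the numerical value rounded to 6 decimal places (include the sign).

-0.258199  (= −√(1/15))

triangle: 1!*1!*2!/5! = 2/120
(j±m)!: 1!*1!*2!*1!*2!*1! = 4
prefactor² = (2J+1)*Δ*N² = 4/15
  k=0: +1/(0!*1!*1!*2!*0!*0!) = 1/2
  k=1: −1/(1!*0!*0!*1!*1!*1!) = -1
Σ = -1/2  ⇒  CG² = 4/15*(-1/2)² = 1/15
CG = −√(1/15) = -0.258199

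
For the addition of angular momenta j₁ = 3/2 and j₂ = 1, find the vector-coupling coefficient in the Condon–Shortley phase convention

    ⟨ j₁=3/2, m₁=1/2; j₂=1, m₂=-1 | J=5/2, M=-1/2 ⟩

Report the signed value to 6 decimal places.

j₁+j₂−J=0  J+j₁−j₂=3  J−j₁+j₂=2  j₁+j₂+J+1=6
(j₁±m₁, j₂±m₂, J±M) = (2,1,0,2,2,3)
P² = 24/5
sum k=0..0:
  [0] +1/4 = 1/4
S = 1/4
C² = P²·S² = 3/10 ; C = +0.547723

+√(3/10) ≈ +0.547723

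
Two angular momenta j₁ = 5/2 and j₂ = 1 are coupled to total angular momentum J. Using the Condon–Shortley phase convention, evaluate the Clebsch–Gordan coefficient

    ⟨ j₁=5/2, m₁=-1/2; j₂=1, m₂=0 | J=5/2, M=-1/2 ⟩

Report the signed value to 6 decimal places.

−√(1/35) ≈ -0.169031

triangle: 1!*4!*1!/7! = 24/5040
(j±m)!: 2!*3!*1!*1!*2!*3! = 144
prefactor² = (2J+1)*Δ*N² = 144/35
  k=0: +1/(0!*1!*3!*1!*1!*0!) = 1/6
  k=1: −1/(1!*0!*2!*0!*2!*1!) = -1/4
Σ = -1/12  ⇒  CG² = 144/35*(-1/12)² = 1/35
CG = −√(1/35) = -0.169031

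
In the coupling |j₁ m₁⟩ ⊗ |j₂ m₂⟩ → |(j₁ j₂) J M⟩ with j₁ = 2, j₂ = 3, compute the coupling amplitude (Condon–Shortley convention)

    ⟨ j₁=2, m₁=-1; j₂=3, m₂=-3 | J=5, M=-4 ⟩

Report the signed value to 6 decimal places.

√[11·0!4!6!/11! · 1!3!0!6!1!9!] = √(7464960)
  +(−1)^0/∏(0,0,3,0,1,6)! = 1/4320  (running 1/4320)
⟨..|..⟩ = √(7464960)·(1/4320) = +0.632456

+0.632456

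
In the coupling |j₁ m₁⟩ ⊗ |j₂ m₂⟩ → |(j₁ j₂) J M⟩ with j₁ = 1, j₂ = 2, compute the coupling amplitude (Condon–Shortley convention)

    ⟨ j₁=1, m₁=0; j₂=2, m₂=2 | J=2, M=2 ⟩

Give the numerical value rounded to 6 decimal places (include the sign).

j₁+j₂−J=1  J+j₁−j₂=1  J−j₁+j₂=3  j₁+j₂+J+1=6
(j₁±m₁, j₂±m₂, J±M) = (1,1,4,0,4,0)
P² = 24
sum k=1..1:
  [1] −1/6 = -1/6
S = -1/6
C² = P²·S² = 2/3 ; C = -0.816497

-0.816497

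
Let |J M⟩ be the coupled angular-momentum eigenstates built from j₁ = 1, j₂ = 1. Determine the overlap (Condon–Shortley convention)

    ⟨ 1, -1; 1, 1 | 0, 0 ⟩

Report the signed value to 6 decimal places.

j₁+j₂−J=2  J+j₁−j₂=0  J−j₁+j₂=0  j₁+j₂+J+1=3
(j₁±m₁, j₂±m₂, J±M) = (0,2,2,0,0,0)
P² = 4/3
sum k=2..2:
  [2] +1/2 = 1/2
S = 1/2
C² = P²·S² = 1/3 ; C = +0.577350

+√(1/3) ≈ +0.577350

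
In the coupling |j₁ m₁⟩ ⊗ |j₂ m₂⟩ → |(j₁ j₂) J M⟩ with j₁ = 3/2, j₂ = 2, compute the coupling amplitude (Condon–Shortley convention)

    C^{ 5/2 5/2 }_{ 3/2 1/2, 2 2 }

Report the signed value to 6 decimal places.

√[6·1!2!3!/7! · 2!1!4!0!5!0!] = √(576/7)
  +(−1)^1/∏(1,0,0,3,2,0)! = -1/12  (running -1/12)
⟨..|..⟩ = √(576/7)·(-1/12) = -0.755929

−√(4/7) ≈ -0.755929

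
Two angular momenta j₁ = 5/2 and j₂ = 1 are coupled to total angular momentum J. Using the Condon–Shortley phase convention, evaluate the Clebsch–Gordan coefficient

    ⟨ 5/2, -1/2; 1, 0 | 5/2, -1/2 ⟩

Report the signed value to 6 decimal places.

-0.169031  (= −√(1/35))

√[6·1!4!1!/7! · 2!3!1!1!2!3!] = √(144/35)
  +(−1)^0/∏(0,1,3,1,1,0)! = 1/6  (running 1/6)
  +(−1)^1/∏(1,0,2,0,2,1)! = -1/4  (running -1/12)
⟨..|..⟩ = √(144/35)·(-1/12) = -0.169031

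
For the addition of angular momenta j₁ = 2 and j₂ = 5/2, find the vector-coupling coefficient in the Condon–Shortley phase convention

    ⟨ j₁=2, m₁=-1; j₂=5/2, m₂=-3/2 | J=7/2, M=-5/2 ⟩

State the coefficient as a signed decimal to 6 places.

√[8·1!3!4!/9! · 1!3!1!4!1!6!] = √(2304/7)
  +(−1)^0/∏(0,1,3,1,0,3)! = 1/36  (running 1/36)
  +(−1)^1/∏(1,0,2,0,1,4)! = -1/48  (running 1/144)
⟨..|..⟩ = √(2304/7)·(1/144) = +0.125988

+√(1/63) = +0.125988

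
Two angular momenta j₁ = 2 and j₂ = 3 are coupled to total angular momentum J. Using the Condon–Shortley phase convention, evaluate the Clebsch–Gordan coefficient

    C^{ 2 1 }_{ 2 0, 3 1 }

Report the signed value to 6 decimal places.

+√(1/7) = +0.377964

j₁+j₂−J=3  J+j₁−j₂=1  J−j₁+j₂=3  j₁+j₂+J+1=8
(j₁±m₁, j₂±m₂, J±M) = (2,2,4,2,3,1)
P² = 36/7
sum k=1..2:
  [1] −1/12 = -1/12
  [2] +1/4 = 1/4
S = 1/6
C² = P²·S² = 1/7 ; C = +0.377964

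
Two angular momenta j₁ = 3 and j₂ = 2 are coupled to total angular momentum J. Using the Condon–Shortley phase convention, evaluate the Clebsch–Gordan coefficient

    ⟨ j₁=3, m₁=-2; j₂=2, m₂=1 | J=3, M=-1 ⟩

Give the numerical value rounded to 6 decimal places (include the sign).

√[7·2!4!2!/9! · 1!5!3!1!2!4!] = √(64)
  +(−1)^1/∏(1,1,4,2,0,0)! = -1/48  (running -1/48)
  +(−1)^2/∏(2,0,3,1,1,1)! = 1/12  (running 1/16)
⟨..|..⟩ = √(64)·(1/16) = +0.500000

+√(1/4) = +0.500000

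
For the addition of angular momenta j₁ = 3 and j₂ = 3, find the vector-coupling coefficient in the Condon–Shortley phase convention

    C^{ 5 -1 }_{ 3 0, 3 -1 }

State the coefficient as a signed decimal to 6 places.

√[11·1!5!5!/12! · 3!3!2!4!4!6!] = √(69120/7)
  +(−1)^0/∏(0,1,3,2,2,3)! = 1/144  (running 1/144)
  +(−1)^1/∏(1,0,2,1,3,4)! = -1/288  (running 1/288)
⟨..|..⟩ = √(69120/7)·(1/288) = +0.345033

+0.345033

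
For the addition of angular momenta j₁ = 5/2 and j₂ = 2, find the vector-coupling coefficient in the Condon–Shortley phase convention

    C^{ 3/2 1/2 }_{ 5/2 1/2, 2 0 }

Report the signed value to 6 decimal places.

√[4·3!2!1!/7! · 3!2!2!2!2!1!] = √(32/35)
  +(−1)^1/∏(1,2,1,1,1,0)! = -1/2  (running -1/2)
  +(−1)^2/∏(2,1,0,0,2,1)! = 1/4  (running -1/4)
⟨..|..⟩ = √(32/35)·(-1/4) = -0.239046

-0.239046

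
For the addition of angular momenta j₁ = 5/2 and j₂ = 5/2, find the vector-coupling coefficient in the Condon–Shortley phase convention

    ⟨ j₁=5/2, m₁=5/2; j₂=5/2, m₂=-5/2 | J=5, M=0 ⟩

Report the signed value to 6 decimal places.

j₁+j₂−J=0  J+j₁−j₂=5  J−j₁+j₂=5  j₁+j₂+J+1=11
(j₁±m₁, j₂±m₂, J±M) = (5,0,0,5,5,5)
P² = 5760000/7
sum k=0..0:
  [0] +1/14400 = 1/14400
S = 1/14400
C² = P²·S² = 1/252 ; C = +0.062994

+0.062994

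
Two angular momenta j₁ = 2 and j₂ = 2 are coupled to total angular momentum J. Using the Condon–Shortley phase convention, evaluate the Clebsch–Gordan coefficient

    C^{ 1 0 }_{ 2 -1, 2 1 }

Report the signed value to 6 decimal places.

triangle: 3!×1!×1!/6! = 6/720
(j±m)!: 1!×3!×3!×1!×1!×1! = 36
prefactor² = (2J+1)×Δ×N² = 9/10
  k=2: +1/(2!×1!×1!×1!×0!×0!) = 1/2
  k=3: −1/(3!×0!×0!×0!×1!×1!) = -1/6
Σ = 1/3  ⇒  CG² = 9/10×1/3² = 1/10
CG = +√(1/10) = +0.316228

+√(1/10) ≈ +0.316228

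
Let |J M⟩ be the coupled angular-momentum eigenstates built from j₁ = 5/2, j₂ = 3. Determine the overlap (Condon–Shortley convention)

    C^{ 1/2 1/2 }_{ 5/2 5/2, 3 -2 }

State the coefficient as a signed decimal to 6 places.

+√(1/21) ≈ +0.218218

triangle: 5!×0!×1!/7! = 120/5040
(j±m)!: 5!×0!×1!×5!×1!×0! = 14400
prefactor² = (2J+1)×Δ×N² = 4800/7
  k=0: +1/(0!×5!×0!×1!×0!×0!) = 1/120
Σ = 1/120  ⇒  CG² = 4800/7×1/120² = 1/21
CG = +√(1/21) = +0.218218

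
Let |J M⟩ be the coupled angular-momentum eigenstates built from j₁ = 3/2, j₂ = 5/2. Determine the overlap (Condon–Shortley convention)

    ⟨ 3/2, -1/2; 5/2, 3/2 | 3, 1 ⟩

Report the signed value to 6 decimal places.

triangle: 1!·2!·4!/8! = 48/40320
(j±m)!: 1!·2!·4!·1!·4!·2! = 2304
prefactor² = (2J+1)·Δ·N² = 96/5
  k=0: +1/(0!·1!·2!·4!·0!·0!) = 1/48
  k=1: −1/(1!·0!·1!·3!·1!·1!) = -1/6
Σ = -7/48  ⇒  CG² = 96/5·(-7/48)² = 49/120
CG = −√(49/120) = -0.639010

-0.639010  (= −√(49/120))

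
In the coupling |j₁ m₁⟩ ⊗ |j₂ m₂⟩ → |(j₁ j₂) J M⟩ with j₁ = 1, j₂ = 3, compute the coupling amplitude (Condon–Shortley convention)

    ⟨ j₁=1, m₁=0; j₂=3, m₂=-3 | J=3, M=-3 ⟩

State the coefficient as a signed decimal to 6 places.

+√(3/4) = +0.866025

√[7·1!1!5!/8! · 1!1!0!6!0!6!] = √(10800)
  +(−1)^0/∏(0,1,1,0,0,5)! = 1/120  (running 1/120)
⟨..|..⟩ = √(10800)·(1/120) = +0.866025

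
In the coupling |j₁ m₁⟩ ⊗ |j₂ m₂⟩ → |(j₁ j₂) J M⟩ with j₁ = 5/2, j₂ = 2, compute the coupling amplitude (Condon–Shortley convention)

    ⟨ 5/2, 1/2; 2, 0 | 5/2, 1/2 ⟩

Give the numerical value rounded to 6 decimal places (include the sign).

j₁+j₂−J=2  J+j₁−j₂=3  J−j₁+j₂=2  j₁+j₂+J+1=8
(j₁±m₁, j₂±m₂, J±M) = (3,2,2,2,3,2)
P² = 72/35
sum k=0..2:
  [0] +1/8 = 1/8
  [1] −1/2 = -1/2
  [2] +1/24 = 1/24
S = -1/3
C² = P²·S² = 8/35 ; C = -0.478091

−√(8/35) = -0.478091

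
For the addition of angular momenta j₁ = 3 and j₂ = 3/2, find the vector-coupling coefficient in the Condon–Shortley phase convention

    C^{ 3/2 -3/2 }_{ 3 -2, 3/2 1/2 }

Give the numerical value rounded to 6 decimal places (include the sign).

triangle: 3!·3!·0!/7! = 36/5040
(j±m)!: 1!·5!·2!·1!·0!·3! = 1440
prefactor² = (2J+1)·Δ·N² = 288/7
  k=2: +1/(2!·1!·3!·0!·0!·0!) = 1/12
Σ = 1/12  ⇒  CG² = 288/7·1/12² = 2/7
CG = +√(2/7) = +0.534522

+√(2/7) = +0.534522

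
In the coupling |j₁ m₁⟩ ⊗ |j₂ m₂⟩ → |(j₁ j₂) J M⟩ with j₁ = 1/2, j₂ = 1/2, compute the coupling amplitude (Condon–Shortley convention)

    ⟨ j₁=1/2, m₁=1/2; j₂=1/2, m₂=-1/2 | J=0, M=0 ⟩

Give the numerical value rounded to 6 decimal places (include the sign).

+√(1/2) ≈ +0.707107

√[1·1!0!0!/2! · 1!0!0!1!0!0!] = √(1/2)
  +(−1)^0/∏(0,1,0,0,0,0)! = 1  (running 1)
⟨..|..⟩ = √(1/2)·(1) = +0.707107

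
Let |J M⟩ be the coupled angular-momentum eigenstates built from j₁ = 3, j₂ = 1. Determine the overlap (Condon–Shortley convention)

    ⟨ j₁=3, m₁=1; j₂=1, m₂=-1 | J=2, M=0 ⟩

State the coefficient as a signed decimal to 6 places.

triangle: 2!·4!·0!/7! = 48/5040
(j±m)!: 4!·2!·0!·2!·2!·2! = 384
prefactor² = (2J+1)·Δ·N² = 128/7
  k=0: +1/(0!·2!·2!·0!·2!·0!) = 1/8
Σ = 1/8  ⇒  CG² = 128/7·1/8² = 2/7
CG = +√(2/7) = +0.534522

+0.534522  (= +√(2/7))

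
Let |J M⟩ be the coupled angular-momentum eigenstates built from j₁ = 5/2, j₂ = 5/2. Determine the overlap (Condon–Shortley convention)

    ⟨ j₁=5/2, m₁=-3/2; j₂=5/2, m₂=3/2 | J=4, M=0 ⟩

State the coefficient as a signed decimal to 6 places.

√[9·1!4!4!/10! · 1!4!4!1!4!4!] = √(82944/175)
  +(−1)^0/∏(0,1,4,4,0,0)! = 1/576  (running 1/576)
  +(−1)^1/∏(1,0,3,3,1,1)! = -1/36  (running -5/192)
⟨..|..⟩ = √(82944/175)·(-5/192) = -0.566947

−√(9/28) = -0.566947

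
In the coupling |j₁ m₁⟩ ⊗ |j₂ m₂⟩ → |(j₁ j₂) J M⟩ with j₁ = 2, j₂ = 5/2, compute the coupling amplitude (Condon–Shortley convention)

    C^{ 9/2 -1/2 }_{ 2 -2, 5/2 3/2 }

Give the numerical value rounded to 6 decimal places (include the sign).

triangle: 0!×4!×5!/10! = 2880/3628800
(j±m)!: 0!×4!×4!×1!×4!×5! = 1658880
prefactor² = (2J+1)×Δ×N² = 92160/7
  k=0: +1/(0!×0!×4!×4!×0!×1!) = 1/576
Σ = 1/576  ⇒  CG² = 92160/7×1/576² = 5/126
CG = +√(5/126) = +0.199205

+√(5/126) ≈ +0.199205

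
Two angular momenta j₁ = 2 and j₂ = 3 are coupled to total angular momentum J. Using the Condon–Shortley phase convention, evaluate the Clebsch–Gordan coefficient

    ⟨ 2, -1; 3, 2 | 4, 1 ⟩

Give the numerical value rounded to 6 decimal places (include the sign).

√[9·1!3!5!/10! · 1!3!5!1!5!3!] = √(6480/7)
  +(−1)^0/∏(0,1,3,5,0,0)! = 1/720  (running 1/720)
  +(−1)^1/∏(1,0,2,4,1,1)! = -1/48  (running -7/360)
⟨..|..⟩ = √(6480/7)·(-7/360) = -0.591608

-0.591608  (= −√(7/20))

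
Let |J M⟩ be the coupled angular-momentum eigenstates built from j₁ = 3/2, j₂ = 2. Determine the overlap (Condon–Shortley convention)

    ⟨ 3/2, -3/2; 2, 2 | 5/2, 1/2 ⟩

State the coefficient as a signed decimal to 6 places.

−√(6/35) ≈ -0.414039

triangle: 1!*2!*3!/7! = 12/5040
(j±m)!: 0!*3!*4!*0!*3!*2! = 1728
prefactor² = (2J+1)*Δ*N² = 864/35
  k=1: −1/(1!*0!*2!*3!*0!*0!) = -1/12
Σ = -1/12  ⇒  CG² = 864/35*(-1/12)² = 6/35
CG = −√(6/35) = -0.414039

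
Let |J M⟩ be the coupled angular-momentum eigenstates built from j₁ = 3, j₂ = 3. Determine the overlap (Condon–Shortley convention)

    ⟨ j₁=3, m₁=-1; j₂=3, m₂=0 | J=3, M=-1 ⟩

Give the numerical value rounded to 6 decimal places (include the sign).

j₁+j₂−J=3  J+j₁−j₂=3  J−j₁+j₂=3  j₁+j₂+J+1=10
(j₁±m₁, j₂±m₂, J±M) = (2,4,3,3,2,4)
P² = 864/25
sum k=1..3:
  [1] −1/24 = -1/24
  [2] +1/8 = 1/8
  [3] −1/72 = -1/72
S = 5/72
C² = P²·S² = 1/6 ; C = +0.408248

+√(1/6) = +0.408248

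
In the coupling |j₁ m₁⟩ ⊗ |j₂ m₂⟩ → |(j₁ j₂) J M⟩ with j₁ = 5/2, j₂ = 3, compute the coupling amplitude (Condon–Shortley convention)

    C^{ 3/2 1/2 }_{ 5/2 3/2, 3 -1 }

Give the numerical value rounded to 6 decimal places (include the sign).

−√(7/30) ≈ -0.483046

triangle: 4!×1!×2!/8! = 48/40320
(j±m)!: 4!×1!×2!×4!×2!×1! = 2304
prefactor² = (2J+1)×Δ×N² = 384/35
  k=0: +1/(0!×4!×1!×2!×0!×0!) = 1/48
  k=1: −1/(1!×3!×0!×1!×1!×1!) = -1/6
Σ = -7/48  ⇒  CG² = 384/35×(-7/48)² = 7/30
CG = −√(7/30) = -0.483046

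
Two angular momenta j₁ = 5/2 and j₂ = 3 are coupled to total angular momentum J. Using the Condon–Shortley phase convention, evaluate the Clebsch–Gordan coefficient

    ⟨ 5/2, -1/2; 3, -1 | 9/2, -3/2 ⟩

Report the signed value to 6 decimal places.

+0.147122

j₁+j₂−J=1  J+j₁−j₂=4  J−j₁+j₂=5  j₁+j₂+J+1=11
(j₁±m₁, j₂±m₂, J±M) = (2,3,2,4,3,6)
P² = 138240/77
sum k=0..1:
  [0] +1/72 = 1/72
  [1] −1/96 = -1/96
S = 1/288
C² = P²·S² = 5/231 ; C = +0.147122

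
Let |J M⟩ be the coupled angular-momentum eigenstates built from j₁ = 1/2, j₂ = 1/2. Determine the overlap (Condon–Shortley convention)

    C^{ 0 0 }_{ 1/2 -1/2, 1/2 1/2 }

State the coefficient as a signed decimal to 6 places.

-0.707107  (= −√(1/2))

√[1·1!0!0!/2! · 0!1!1!0!0!0!] = √(1/2)
  +(−1)^1/∏(1,0,0,0,0,0)! = -1  (running -1)
⟨..|..⟩ = √(1/2)·(-1) = -0.707107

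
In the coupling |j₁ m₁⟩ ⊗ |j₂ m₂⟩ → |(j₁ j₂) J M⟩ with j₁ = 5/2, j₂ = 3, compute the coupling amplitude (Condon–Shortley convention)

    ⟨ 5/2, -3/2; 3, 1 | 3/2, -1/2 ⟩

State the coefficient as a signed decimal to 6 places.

j₁+j₂−J=4  J+j₁−j₂=1  J−j₁+j₂=2  j₁+j₂+J+1=8
(j₁±m₁, j₂±m₂, J±M) = (1,4,4,2,1,2)
P² = 384/35
sum k=3..4:
  [3] −1/6 = -1/6
  [4] +1/48 = 1/48
S = -7/48
C² = P²·S² = 7/30 ; C = -0.483046

−√(7/30) ≈ -0.483046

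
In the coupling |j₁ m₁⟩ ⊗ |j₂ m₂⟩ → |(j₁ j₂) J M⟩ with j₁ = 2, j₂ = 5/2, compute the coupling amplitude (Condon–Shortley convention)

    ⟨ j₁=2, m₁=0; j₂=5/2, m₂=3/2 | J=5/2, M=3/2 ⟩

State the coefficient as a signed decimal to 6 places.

√[6·2!2!3!/8! · 2!2!4!1!4!1!] = √(288/35)
  +(−1)^1/∏(1,1,1,3,1,0)! = -1/6  (running -1/6)
  +(−1)^2/∏(2,0,0,2,2,1)! = 1/8  (running -1/24)
⟨..|..⟩ = √(288/35)·(-1/24) = -0.119523

-0.119523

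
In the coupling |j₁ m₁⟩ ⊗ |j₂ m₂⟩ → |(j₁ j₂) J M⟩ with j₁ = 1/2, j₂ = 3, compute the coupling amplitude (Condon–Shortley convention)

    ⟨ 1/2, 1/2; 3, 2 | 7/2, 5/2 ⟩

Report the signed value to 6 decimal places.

+√(6/7) ≈ +0.925820

j₁+j₂−J=0  J+j₁−j₂=1  J−j₁+j₂=6  j₁+j₂+J+1=8
(j₁±m₁, j₂±m₂, J±M) = (1,0,5,1,6,1)
P² = 86400/7
sum k=0..0:
  [0] +1/120 = 1/120
S = 1/120
C² = P²·S² = 6/7 ; C = +0.925820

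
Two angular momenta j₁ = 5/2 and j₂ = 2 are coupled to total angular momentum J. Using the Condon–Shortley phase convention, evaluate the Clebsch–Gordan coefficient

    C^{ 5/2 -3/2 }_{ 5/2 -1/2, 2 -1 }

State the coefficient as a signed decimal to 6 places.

√[6·2!3!2!/8! · 2!3!1!3!1!4!] = √(216/35)
  +(−1)^0/∏(0,2,3,1,0,1)! = 1/12  (running 1/12)
  +(−1)^1/∏(1,1,2,0,1,2)! = -1/4  (running -1/6)
⟨..|..⟩ = √(216/35)·(-1/6) = -0.414039

−√(6/35) = -0.414039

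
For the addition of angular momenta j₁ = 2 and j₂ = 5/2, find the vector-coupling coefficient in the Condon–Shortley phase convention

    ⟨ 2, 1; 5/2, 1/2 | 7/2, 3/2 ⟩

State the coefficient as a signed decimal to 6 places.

+√(2/21) = +0.308607

√[8·1!3!4!/9! · 3!1!3!2!5!2!] = √(384/7)
  +(−1)^0/∏(0,1,1,3,2,1)! = 1/12  (running 1/12)
  +(−1)^1/∏(1,0,0,2,3,2)! = -1/24  (running 1/24)
⟨..|..⟩ = √(384/7)·(1/24) = +0.308607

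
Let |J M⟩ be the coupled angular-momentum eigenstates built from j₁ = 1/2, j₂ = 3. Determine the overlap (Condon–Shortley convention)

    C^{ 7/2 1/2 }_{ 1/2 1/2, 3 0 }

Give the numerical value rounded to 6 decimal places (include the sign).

triangle: 0!×1!×6!/8! = 720/40320
(j±m)!: 1!×0!×3!×3!×4!×3! = 5184
prefactor² = (2J+1)×Δ×N² = 5184/7
  k=0: +1/(0!×0!×0!×3!×1!×3!) = 1/36
Σ = 1/36  ⇒  CG² = 5184/7×1/36² = 4/7
CG = +√(4/7) = +0.755929

+√(4/7) ≈ +0.755929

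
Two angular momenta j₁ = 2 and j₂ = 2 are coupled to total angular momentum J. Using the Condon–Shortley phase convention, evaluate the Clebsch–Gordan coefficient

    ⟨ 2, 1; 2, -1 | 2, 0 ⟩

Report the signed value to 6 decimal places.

√[5·2!2!2!/7! · 3!1!1!3!2!2!] = √(8/7)
  +(−1)^0/∏(0,2,1,1,1,1)! = 1/2  (running 1/2)
  +(−1)^1/∏(1,1,0,0,2,2)! = -1/4  (running 1/4)
⟨..|..⟩ = √(8/7)·(1/4) = +0.267261

+√(1/14) ≈ +0.267261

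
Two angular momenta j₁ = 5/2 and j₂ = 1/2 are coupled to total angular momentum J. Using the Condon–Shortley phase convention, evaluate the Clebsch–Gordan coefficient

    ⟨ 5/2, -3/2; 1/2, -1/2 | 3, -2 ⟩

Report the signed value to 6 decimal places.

+0.912871  (= +√(5/6))

triangle: 0!×5!×1!/7! = 120/5040
(j±m)!: 1!×4!×0!×1!×1!×5! = 2880
prefactor² = (2J+1)×Δ×N² = 480
  k=0: +1/(0!×0!×4!×0!×1!×1!) = 1/24
Σ = 1/24  ⇒  CG² = 480×1/24² = 5/6
CG = +√(5/6) = +0.912871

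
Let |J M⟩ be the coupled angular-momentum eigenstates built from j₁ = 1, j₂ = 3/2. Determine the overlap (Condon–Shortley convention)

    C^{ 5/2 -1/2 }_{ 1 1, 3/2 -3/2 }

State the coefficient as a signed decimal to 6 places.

√[6·0!2!3!/6! · 2!0!0!3!2!3!] = √(72/5)
  +(−1)^0/∏(0,0,0,0,2,3)! = 1/12  (running 1/12)
⟨..|..⟩ = √(72/5)·(1/12) = +0.316228

+0.316228  (= +√(1/10))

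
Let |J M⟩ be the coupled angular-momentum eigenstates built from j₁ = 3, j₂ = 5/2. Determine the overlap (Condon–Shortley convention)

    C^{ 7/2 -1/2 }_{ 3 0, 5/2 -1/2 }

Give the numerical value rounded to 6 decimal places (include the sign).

√[8·2!4!3!/10! · 3!3!2!3!3!4!] = √(6912/175)
  +(−1)^0/∏(0,2,3,2,1,1)! = 1/24  (running 1/24)
  +(−1)^1/∏(1,1,2,1,2,2)! = -1/8  (running -1/12)
  +(−1)^2/∏(2,0,1,0,3,3)! = 1/72  (running -5/72)
⟨..|..⟩ = √(6912/175)·(-5/72) = -0.436436

−√(4/21) = -0.436436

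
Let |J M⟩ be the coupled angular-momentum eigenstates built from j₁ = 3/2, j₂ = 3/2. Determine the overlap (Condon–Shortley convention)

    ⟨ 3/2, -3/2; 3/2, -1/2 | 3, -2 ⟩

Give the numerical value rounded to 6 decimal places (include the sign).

triangle: 0!×3!×3!/7! = 36/5040
(j±m)!: 0!×3!×1!×2!×1!×5! = 1440
prefactor² = (2J+1)×Δ×N² = 72
  k=0: +1/(0!×0!×3!×1!×0!×2!) = 1/12
Σ = 1/12  ⇒  CG² = 72×1/12² = 1/2
CG = +√(1/2) = +0.707107

+0.707107  (= +√(1/2))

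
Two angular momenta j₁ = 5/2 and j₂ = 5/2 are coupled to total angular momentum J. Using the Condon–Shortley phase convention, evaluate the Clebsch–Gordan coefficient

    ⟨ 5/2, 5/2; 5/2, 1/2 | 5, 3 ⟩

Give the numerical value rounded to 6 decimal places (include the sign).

√[11·0!5!5!/11! · 5!0!3!2!8!2!] = √(460800)
  +(−1)^0/∏(0,0,0,3,5,2)! = 1/1440  (running 1/1440)
⟨..|..⟩ = √(460800)·(1/1440) = +0.471405

+0.471405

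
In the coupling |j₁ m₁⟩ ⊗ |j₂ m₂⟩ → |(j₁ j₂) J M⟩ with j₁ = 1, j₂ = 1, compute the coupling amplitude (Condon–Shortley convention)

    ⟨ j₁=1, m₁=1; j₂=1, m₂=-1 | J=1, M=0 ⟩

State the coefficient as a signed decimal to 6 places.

+√(1/2) = +0.707107

j₁+j₂−J=1  J+j₁−j₂=1  J−j₁+j₂=1  j₁+j₂+J+1=4
(j₁±m₁, j₂±m₂, J±M) = (2,0,0,2,1,1)
P² = 1/2
sum k=0..0:
  [0] +1/1 = 1
S = 1
C² = P²·S² = 1/2 ; C = +0.707107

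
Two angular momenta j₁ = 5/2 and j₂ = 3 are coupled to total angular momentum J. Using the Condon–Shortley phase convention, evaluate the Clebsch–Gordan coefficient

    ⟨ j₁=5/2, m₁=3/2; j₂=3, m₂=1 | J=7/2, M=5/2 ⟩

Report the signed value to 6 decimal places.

-0.398410  (= −√(10/63))

triangle: 2!*3!*4!/10! = 288/3628800
(j±m)!: 4!*1!*4!*2!*6!*1! = 829440
prefactor² = (2J+1)*Δ*N² = 18432/35
  k=0: +1/(0!*2!*1!*4!*2!*0!) = 1/96
  k=1: −1/(1!*1!*0!*3!*3!*1!) = -1/36
Σ = -5/288  ⇒  CG² = 18432/35*(-5/288)² = 10/63
CG = −√(10/63) = -0.398410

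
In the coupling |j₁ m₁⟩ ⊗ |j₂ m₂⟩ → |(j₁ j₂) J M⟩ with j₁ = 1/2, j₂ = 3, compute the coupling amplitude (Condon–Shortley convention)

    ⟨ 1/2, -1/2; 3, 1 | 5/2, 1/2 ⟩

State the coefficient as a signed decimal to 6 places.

−√(4/7) = -0.755929

√[6·1!0!5!/7! · 0!1!4!2!3!2!] = √(576/7)
  +(−1)^1/∏(1,0,0,3,0,2)! = -1/12  (running -1/12)
⟨..|..⟩ = √(576/7)·(-1/12) = -0.755929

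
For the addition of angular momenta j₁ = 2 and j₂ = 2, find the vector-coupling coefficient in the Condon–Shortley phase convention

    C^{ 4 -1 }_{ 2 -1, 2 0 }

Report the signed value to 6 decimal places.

triangle: 0!·4!·4!/9! = 576/362880
(j±m)!: 1!·3!·2!·2!·3!·5! = 17280
prefactor² = (2J+1)·Δ·N² = 1728/7
  k=0: +1/(0!·0!·3!·2!·1!·2!) = 1/24
Σ = 1/24  ⇒  CG² = 1728/7·1/24² = 3/7
CG = +√(3/7) = +0.654654

+√(3/7) = +0.654654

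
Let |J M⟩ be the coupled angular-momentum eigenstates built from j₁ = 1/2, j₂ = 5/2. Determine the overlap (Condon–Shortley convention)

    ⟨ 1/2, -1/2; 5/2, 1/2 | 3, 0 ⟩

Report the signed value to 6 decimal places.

+√(1/2) = +0.707107

triangle: 0!·1!·5!/7! = 120/5040
(j±m)!: 0!·1!·3!·2!·3!·3! = 432
prefactor² = (2J+1)·Δ·N² = 72
  k=0: +1/(0!·0!·1!·3!·0!·2!) = 1/12
Σ = 1/12  ⇒  CG² = 72·1/12² = 1/2
CG = +√(1/2) = +0.707107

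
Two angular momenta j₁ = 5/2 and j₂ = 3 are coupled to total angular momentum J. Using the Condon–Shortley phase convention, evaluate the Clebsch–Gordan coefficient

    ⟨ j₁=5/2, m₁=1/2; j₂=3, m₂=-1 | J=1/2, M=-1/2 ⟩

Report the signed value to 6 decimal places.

j₁+j₂−J=5  J+j₁−j₂=0  J−j₁+j₂=1  j₁+j₂+J+1=7
(j₁±m₁, j₂±m₂, J±M) = (3,2,2,4,0,1)
P² = 192/7
sum k=2..2:
  [2] +1/12 = 1/12
S = 1/12
C² = P²·S² = 4/21 ; C = +0.436436

+√(4/21) = +0.436436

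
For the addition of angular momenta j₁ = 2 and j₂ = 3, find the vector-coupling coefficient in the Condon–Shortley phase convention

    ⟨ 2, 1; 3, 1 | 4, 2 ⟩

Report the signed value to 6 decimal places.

+0.188982  (= +√(1/28))

j₁+j₂−J=1  J+j₁−j₂=3  J−j₁+j₂=5  j₁+j₂+J+1=10
(j₁±m₁, j₂±m₂, J±M) = (3,1,4,2,6,2)
P² = 5184/7
sum k=0..1:
  [0] +1/48 = 1/48
  [1] −1/72 = -1/72
S = 1/144
C² = P²·S² = 1/28 ; C = +0.188982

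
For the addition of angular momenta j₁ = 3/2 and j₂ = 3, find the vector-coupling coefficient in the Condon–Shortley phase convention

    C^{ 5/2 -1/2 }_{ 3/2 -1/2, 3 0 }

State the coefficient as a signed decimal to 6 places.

−√(6/35) ≈ -0.414039

j₁+j₂−J=2  J+j₁−j₂=1  J−j₁+j₂=4  j₁+j₂+J+1=8
(j₁±m₁, j₂±m₂, J±M) = (1,2,3,3,2,3)
P² = 216/35
sum k=1..2:
  [1] −1/4 = -1/4
  [2] +1/12 = 1/12
S = -1/6
C² = P²·S² = 6/35 ; C = -0.414039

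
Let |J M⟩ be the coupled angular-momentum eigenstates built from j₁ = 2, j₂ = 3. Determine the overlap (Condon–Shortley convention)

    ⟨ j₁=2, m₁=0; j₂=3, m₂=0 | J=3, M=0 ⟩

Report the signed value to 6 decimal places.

−√(4/15) = -0.516398

triangle: 2!·2!·4!/9! = 96/362880
(j±m)!: 2!·2!·3!·3!·3!·3! = 5184
prefactor² = (2J+1)·Δ·N² = 48/5
  k=0: +1/(0!·2!·2!·3!·0!·1!) = 1/24
  k=1: −1/(1!·1!·1!·2!·1!·2!) = -1/4
  k=2: +1/(2!·0!·0!·1!·2!·3!) = 1/24
Σ = -1/6  ⇒  CG² = 48/5·(-1/6)² = 4/15
CG = −√(4/15) = -0.516398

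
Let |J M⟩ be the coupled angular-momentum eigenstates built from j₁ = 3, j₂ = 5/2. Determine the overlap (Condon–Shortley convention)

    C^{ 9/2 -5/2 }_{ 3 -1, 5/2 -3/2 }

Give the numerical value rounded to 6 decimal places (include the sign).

+0.317821

triangle: 1!·5!·4!/11! = 2880/39916800
(j±m)!: 2!·4!·1!·4!·2!·7! = 11612160
prefactor² = (2J+1)·Δ·N² = 92160/11
  k=0: +1/(0!·1!·4!·1!·1!·3!) = 1/144
  k=1: −1/(1!·0!·3!·0!·2!·4!) = -1/288
Σ = 1/288  ⇒  CG² = 92160/11·1/288² = 10/99
CG = +√(10/99) = +0.317821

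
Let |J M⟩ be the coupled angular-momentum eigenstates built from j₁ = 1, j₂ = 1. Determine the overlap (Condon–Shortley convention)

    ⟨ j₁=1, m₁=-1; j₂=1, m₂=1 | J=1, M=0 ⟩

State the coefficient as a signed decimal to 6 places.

−√(1/2) ≈ -0.707107

j₁+j₂−J=1  J+j₁−j₂=1  J−j₁+j₂=1  j₁+j₂+J+1=4
(j₁±m₁, j₂±m₂, J±M) = (0,2,2,0,1,1)
P² = 1/2
sum k=1..1:
  [1] −1/1 = -1
S = -1
C² = P²·S² = 1/2 ; C = -0.707107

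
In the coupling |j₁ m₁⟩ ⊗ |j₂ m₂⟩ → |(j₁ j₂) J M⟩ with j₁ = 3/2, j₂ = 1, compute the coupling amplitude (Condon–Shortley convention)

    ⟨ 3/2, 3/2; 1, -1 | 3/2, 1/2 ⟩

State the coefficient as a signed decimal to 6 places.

+0.632456  (= +√(2/5))

triangle: 1!×2!×1!/5! = 2/120
(j±m)!: 3!×0!×0!×2!×2!×1! = 24
prefactor² = (2J+1)×Δ×N² = 8/5
  k=0: +1/(0!×1!×0!×0!×2!×1!) = 1/2
Σ = 1/2  ⇒  CG² = 8/5×1/2² = 2/5
CG = +√(2/5) = +0.632456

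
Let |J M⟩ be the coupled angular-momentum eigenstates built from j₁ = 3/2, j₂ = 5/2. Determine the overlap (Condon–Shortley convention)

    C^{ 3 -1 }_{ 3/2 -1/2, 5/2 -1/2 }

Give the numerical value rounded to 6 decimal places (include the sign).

-0.129099

√[7·1!2!4!/8! · 1!2!2!3!2!4!] = √(48/5)
  +(−1)^0/∏(0,1,2,2,0,2)! = 1/8  (running 1/8)
  +(−1)^1/∏(1,0,1,1,1,3)! = -1/6  (running -1/24)
⟨..|..⟩ = √(48/5)·(-1/24) = -0.129099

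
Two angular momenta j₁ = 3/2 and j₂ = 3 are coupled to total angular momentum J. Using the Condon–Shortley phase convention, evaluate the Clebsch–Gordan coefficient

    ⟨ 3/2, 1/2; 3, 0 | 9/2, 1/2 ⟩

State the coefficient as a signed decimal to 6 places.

+0.690066  (= +√(10/21))

√[10·0!3!6!/10! · 2!1!3!3!5!4!] = √(17280/7)
  +(−1)^0/∏(0,0,1,3,2,3)! = 1/72  (running 1/72)
⟨..|..⟩ = √(17280/7)·(1/72) = +0.690066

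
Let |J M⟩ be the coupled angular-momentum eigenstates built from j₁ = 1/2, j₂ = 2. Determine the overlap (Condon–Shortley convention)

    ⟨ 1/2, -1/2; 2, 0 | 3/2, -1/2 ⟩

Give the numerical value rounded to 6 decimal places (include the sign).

−√(2/5) ≈ -0.632456

√[4·1!0!3!/5! · 0!1!2!2!1!2!] = √(8/5)
  +(−1)^1/∏(1,0,0,1,0,2)! = -1/2  (running -1/2)
⟨..|..⟩ = √(8/5)·(-1/2) = -0.632456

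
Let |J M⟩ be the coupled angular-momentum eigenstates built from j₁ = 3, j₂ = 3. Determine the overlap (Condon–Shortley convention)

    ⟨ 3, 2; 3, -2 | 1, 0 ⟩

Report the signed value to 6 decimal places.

√[3·5!1!1!/8! · 5!1!1!5!1!1!] = √(900/7)
  +(−1)^0/∏(0,5,1,1,0,0)! = 1/120  (running 1/120)
  +(−1)^1/∏(1,4,0,0,1,1)! = -1/24  (running -1/30)
⟨..|..⟩ = √(900/7)·(-1/30) = -0.377964

-0.377964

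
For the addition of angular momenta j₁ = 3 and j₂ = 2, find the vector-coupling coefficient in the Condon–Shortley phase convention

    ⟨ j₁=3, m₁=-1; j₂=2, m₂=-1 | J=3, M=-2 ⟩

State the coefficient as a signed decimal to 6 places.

−√(1/4) = -0.500000

√[7·2!4!2!/9! · 2!4!1!3!1!5!] = √(64)
  +(−1)^0/∏(0,2,4,1,0,1)! = 1/48  (running 1/48)
  +(−1)^1/∏(1,1,3,0,1,2)! = -1/12  (running -1/16)
⟨..|..⟩ = √(64)·(-1/16) = -0.500000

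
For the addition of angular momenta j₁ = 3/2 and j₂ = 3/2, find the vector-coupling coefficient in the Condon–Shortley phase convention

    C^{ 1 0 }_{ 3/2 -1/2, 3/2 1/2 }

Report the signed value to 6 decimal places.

j₁+j₂−J=2  J+j₁−j₂=1  J−j₁+j₂=1  j₁+j₂+J+1=5
(j₁±m₁, j₂±m₂, J±M) = (1,2,2,1,1,1)
P² = 1/5
sum k=1..2:
  [1] −1/1 = -1
  [2] +1/2 = 1/2
S = -1/2
C² = P²·S² = 1/20 ; C = -0.223607

−√(1/20) ≈ -0.223607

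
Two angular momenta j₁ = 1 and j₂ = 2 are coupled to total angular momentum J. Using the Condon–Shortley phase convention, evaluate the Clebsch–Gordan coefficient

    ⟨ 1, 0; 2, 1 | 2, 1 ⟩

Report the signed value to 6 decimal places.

−√(1/6) ≈ -0.408248

j₁+j₂−J=1  J+j₁−j₂=1  J−j₁+j₂=3  j₁+j₂+J+1=6
(j₁±m₁, j₂±m₂, J±M) = (1,1,3,1,3,1)
P² = 3/2
sum k=0..1:
  [0] +1/6 = 1/6
  [1] −1/2 = -1/2
S = -1/3
C² = P²·S² = 1/6 ; C = -0.408248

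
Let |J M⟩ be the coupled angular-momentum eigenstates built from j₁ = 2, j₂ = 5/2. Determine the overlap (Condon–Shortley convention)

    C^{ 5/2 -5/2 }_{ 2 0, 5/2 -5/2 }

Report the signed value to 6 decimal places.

triangle: 2!×2!×3!/8! = 24/40320
(j±m)!: 2!×2!×0!×5!×0!×5! = 57600
prefactor² = (2J+1)×Δ×N² = 1440/7
  k=0: +1/(0!×2!×2!×0!×0!×3!) = 1/24
Σ = 1/24  ⇒  CG² = 1440/7×1/24² = 5/14
CG = +√(5/14) = +0.597614

+√(5/14) ≈ +0.597614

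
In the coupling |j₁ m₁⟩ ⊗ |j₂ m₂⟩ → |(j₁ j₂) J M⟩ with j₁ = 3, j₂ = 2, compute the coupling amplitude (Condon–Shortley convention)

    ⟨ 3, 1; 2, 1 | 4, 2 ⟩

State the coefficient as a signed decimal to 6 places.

-0.188982

j₁+j₂−J=1  J+j₁−j₂=5  J−j₁+j₂=3  j₁+j₂+J+1=10
(j₁±m₁, j₂±m₂, J±M) = (4,2,3,1,6,2)
P² = 5184/7
sum k=0..1:
  [0] +1/72 = 1/72
  [1] −1/48 = -1/48
S = -1/144
C² = P²·S² = 1/28 ; C = -0.188982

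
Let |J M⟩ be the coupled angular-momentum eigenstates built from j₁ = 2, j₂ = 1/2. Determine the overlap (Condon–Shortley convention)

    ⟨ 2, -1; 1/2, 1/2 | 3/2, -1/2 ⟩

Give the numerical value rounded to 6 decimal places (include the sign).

-0.774597  (= −√(3/5))

√[4·1!3!0!/5! · 1!3!1!0!1!2!] = √(12/5)
  +(−1)^1/∏(1,0,2,0,1,0)! = -1/2  (running -1/2)
⟨..|..⟩ = √(12/5)·(-1/2) = -0.774597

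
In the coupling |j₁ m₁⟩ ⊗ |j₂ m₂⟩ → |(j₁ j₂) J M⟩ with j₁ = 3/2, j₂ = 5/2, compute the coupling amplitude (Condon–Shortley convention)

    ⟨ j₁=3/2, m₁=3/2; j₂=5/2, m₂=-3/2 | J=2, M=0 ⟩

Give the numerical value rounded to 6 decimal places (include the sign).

j₁+j₂−J=2  J+j₁−j₂=1  J−j₁+j₂=3  j₁+j₂+J+1=7
(j₁±m₁, j₂±m₂, J±M) = (3,0,1,4,2,2)
P² = 48/7
sum k=0..0:
  [0] +1/4 = 1/4
S = 1/4
C² = P²·S² = 3/7 ; C = +0.654654

+0.654654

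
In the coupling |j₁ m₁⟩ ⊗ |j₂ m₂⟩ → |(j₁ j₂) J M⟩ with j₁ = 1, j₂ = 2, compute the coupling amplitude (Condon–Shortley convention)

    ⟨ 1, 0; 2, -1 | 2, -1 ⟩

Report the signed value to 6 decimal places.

√[5·1!1!3!/6! · 1!1!1!3!1!3!] = √(3/2)
  +(−1)^0/∏(0,1,1,1,0,2)! = 1/2  (running 1/2)
  +(−1)^1/∏(1,0,0,0,1,3)! = -1/6  (running 1/3)
⟨..|..⟩ = √(3/2)·(1/3) = +0.408248

+√(1/6) = +0.408248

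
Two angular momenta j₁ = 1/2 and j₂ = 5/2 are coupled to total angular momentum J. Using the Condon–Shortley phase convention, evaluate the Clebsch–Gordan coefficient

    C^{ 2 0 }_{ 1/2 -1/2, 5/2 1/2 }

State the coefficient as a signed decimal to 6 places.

-0.707107

triangle: 1!*0!*4!/6! = 24/720
(j±m)!: 0!*1!*3!*2!*2!*2! = 48
prefactor² = (2J+1)*Δ*N² = 8
  k=1: −1/(1!*0!*0!*2!*0!*2!) = -1/4
Σ = -1/4  ⇒  CG² = 8*(-1/4)² = 1/2
CG = −√(1/2) = -0.707107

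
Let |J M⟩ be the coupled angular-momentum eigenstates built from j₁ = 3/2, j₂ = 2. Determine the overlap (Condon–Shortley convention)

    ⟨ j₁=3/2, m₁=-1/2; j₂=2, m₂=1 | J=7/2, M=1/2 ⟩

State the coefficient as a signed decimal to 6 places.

+√(12/35) = +0.585540

j₁+j₂−J=0  J+j₁−j₂=3  J−j₁+j₂=4  j₁+j₂+J+1=8
(j₁±m₁, j₂±m₂, J±M) = (1,2,3,1,4,3)
P² = 1728/35
sum k=0..0:
  [0] +1/12 = 1/12
S = 1/12
C² = P²·S² = 12/35 ; C = +0.585540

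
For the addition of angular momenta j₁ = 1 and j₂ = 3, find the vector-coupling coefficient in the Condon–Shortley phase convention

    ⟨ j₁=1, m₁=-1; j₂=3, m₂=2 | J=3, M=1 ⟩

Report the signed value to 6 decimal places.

j₁+j₂−J=1  J+j₁−j₂=1  J−j₁+j₂=5  j₁+j₂+J+1=8
(j₁±m₁, j₂±m₂, J±M) = (0,2,5,1,4,2)
P² = 240
sum k=1..1:
  [1] −1/24 = -1/24
S = -1/24
C² = P²·S² = 5/12 ; C = -0.645497

-0.645497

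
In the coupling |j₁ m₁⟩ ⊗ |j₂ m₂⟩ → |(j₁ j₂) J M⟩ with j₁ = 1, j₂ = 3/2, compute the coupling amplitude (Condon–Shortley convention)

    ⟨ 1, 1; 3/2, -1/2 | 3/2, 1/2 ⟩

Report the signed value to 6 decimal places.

triangle: 1!·1!·2!/5! = 2/120
(j±m)!: 2!·0!·1!·2!·2!·1! = 8
prefactor² = (2J+1)·Δ·N² = 8/15
  k=0: +1/(0!·1!·0!·1!·1!·1!) = 1
Σ = 1  ⇒  CG² = 8/15·1² = 8/15
CG = +√(8/15) = +0.730297

+0.730297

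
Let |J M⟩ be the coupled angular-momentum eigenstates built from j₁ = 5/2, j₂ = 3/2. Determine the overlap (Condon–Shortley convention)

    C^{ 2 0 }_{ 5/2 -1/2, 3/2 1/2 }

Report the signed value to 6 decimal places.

√[5·2!3!1!/7! · 2!3!2!1!2!2!] = √(8/7)
  +(−1)^1/∏(1,1,2,1,1,0)! = -1/2  (running -1/2)
  +(−1)^2/∏(2,0,1,0,2,1)! = 1/4  (running -1/4)
⟨..|..⟩ = √(8/7)·(-1/4) = -0.267261

−√(1/14) ≈ -0.267261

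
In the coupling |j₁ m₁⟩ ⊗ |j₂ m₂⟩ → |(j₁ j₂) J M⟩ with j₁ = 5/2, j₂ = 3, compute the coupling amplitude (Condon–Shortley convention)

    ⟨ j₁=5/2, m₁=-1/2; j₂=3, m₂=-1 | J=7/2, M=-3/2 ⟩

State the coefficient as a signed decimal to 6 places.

−√(5/21) ≈ -0.487950

triangle: 2!·3!·4!/10! = 288/3628800
(j±m)!: 2!·3!·2!·4!·2!·5! = 138240
prefactor² = (2J+1)·Δ·N² = 3072/35
  k=0: +1/(0!·2!·3!·2!·0!·2!) = 1/48
  k=1: −1/(1!·1!·2!·1!·1!·3!) = -1/12
  k=2: +1/(2!·0!·1!·0!·2!·4!) = 1/96
Σ = -5/96  ⇒  CG² = 3072/35·(-5/96)² = 5/21
CG = −√(5/21) = -0.487950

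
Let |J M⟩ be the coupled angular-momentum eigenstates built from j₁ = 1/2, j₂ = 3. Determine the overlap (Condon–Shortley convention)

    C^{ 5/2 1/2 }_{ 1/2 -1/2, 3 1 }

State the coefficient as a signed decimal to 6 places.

j₁+j₂−J=1  J+j₁−j₂=0  J−j₁+j₂=5  j₁+j₂+J+1=7
(j₁±m₁, j₂±m₂, J±M) = (0,1,4,2,3,2)
P² = 576/7
sum k=1..1:
  [1] −1/12 = -1/12
S = -1/12
C² = P²·S² = 4/7 ; C = -0.755929

-0.755929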